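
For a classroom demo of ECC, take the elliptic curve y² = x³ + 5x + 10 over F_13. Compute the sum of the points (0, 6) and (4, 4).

(0, 6) + (4, 4). λ = (4 - 6)/(4 - 0) ≡ 11/4 mod 13. 4⁻¹ ≡ 10 (mod 13), so λ ≡ 6.
  x = λ² - 0 - 4 = 36 - 4 ≡ 6; y = λ·(0 - 6) - 6 ≡ 10. → (6, 10)

(6, 10)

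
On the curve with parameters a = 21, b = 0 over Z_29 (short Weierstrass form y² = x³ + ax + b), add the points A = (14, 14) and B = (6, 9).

(18, 27)

(14, 14) + (6, 9). λ = (9 - 14)/(6 - 14) ≡ 24/21 mod 29. 21⁻¹ ≡ 18 (mod 29) since 21·18 = 378 ≡ 1, so λ ≡ 26.
  x = λ² - 14 - 6 = 676 - 20 ≡ 18; y = λ·(14 - 18) - 14 ≡ 27. → (18, 27)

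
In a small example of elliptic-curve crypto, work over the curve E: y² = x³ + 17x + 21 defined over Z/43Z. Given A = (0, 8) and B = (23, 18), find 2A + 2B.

(30, 21)

First 2A:
Repeated addition: build up to 2A.
2A: tangent at (0, 8): λ = (3·0² + 17)/(2·8) ≡ 17/16. 16⁻¹ ≡ 35 (mod 43), so λ ≡ 17·35 ≡ 36.
  x = λ² - 0 - 0 = 1296 - 0 ≡ 6; y = λ·(0 - 6) - 8 ≡ 34. → (6, 34)
2A = (6, 34).
Next 2B:
Repeated addition: build up to 2B.
2B: tangent at (23, 18): λ = (3·23² + 17)/(2·18) ≡ 13/36. 36⁻¹ ≡ 6 (mod 43) since 36·6 = 216 ≡ 1, so λ ≡ 13·6 ≡ 35.
  x = λ² - 23 - 23 = 1225 - 46 ≡ 18; y = λ·(23 - 18) - 18 ≡ 28. → (18, 28)
2B = (18, 28).
Finally 2A + 2B:
(6, 34) + (18, 28). λ = (28 - 34)/(18 - 6) ≡ 37/12 mod 43. 12⁻¹ ≡ 18 (mod 43), so λ ≡ 21.
  x = λ² - 6 - 18 = 441 - 24 ≡ 30; y = λ·(6 - 30) - 34 ≡ 21. → (30, 21)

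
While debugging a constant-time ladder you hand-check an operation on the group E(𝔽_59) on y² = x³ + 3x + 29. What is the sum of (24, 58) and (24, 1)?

O

The two points share x = 24 and their y-coordinates satisfy 58 + 1 ≡ 0 (mod 59), so they are inverses. Their sum is the point at infinity.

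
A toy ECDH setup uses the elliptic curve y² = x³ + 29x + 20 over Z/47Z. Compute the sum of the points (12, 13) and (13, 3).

(28, 6)

(12, 13) + (13, 3). λ = (3 - 13)/(13 - 12) ≡ 37/1 mod 47. 1⁻¹ ≡ 1 (mod 47), so λ ≡ 37.
  x = λ² - 12 - 13 = 1369 - 25 ≡ 28; y = λ·(12 - 28) - 13 ≡ 6. → (28, 6)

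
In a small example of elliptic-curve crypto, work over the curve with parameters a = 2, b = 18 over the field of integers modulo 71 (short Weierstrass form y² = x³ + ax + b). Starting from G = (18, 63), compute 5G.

Double-and-add on 5 = (101)₂. Start with G = (18, 63) for the leading 1-bit.
double: tangent at (18, 63): λ = (3·18² + 2)/(2·63) ≡ 51/55. 55⁻¹ ≡ 31 (mod 71), so λ ≡ 51·31 ≡ 19.
  x = λ² - 18 - 18 = 361 - 36 ≡ 41; y = λ·(18 - 41) - 63 ≡ 68. → (41, 68)
double: tangent at (41, 68): λ = (3·41² + 2)/(2·68) ≡ 4/65. 65⁻¹ ≡ 59 (mod 71) since 65·59 = 3835 ≡ 1, so λ ≡ 4·59 ≡ 23.
  x = λ² - 41 - 41 = 529 - 82 ≡ 21; y = λ·(41 - 21) - 68 ≡ 37. → (21, 37)
add G: (21, 37) + (18, 63). λ = (63 - 37)/(18 - 21) ≡ 26/68 mod 71. 68⁻¹ ≡ 47 (mod 71), so λ ≡ 15.
  x = λ² - 21 - 18 = 225 - 39 ≡ 44; y = λ·(21 - 44) - 37 ≡ 44. → (44, 44)

(44, 44)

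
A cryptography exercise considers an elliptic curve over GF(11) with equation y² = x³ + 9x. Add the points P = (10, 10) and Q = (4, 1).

(10, 10) + (4, 1). λ = (1 - 10)/(4 - 10) ≡ 2/5 mod 11. 5⁻¹ ≡ 9 (mod 11) since 5·9 = 45 ≡ 1, so λ ≡ 7.
  x = λ² - 10 - 4 = 49 - 14 ≡ 2; y = λ·(10 - 2) - 10 ≡ 2. → (2, 2)

(2, 2)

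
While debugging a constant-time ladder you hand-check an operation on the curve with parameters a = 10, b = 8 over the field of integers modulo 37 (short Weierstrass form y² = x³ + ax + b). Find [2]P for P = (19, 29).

tangent at (19, 29): λ = (3·19² + 10)/(2·29) ≡ 20/21. 21⁻¹ ≡ 30 (mod 37) since 21·30 = 630 ≡ 1, so λ ≡ 20·30 ≡ 8.
  x = λ² - 19 - 19 = 64 - 38 ≡ 26; y = λ·(19 - 26) - 29 ≡ 26. → (26, 26)

(26, 26)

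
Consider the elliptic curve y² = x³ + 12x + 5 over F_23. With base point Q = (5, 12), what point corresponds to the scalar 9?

(4, 18)

Repeated addition: build up to 9Q.
2Q: tangent at (5, 12): λ = (3·5² + 12)/(2·12) ≡ 18/1. 1⁻¹ ≡ 1 (mod 23), so λ ≡ 18·1 ≡ 18.
  x = λ² - 5 - 5 = 324 - 10 ≡ 15; y = λ·(5 - 15) - 12 ≡ 15. → (15, 15)
3Q: (15, 15) + (5, 12). λ = (12 - 15)/(5 - 15) ≡ 20/13 mod 23. 13⁻¹ ≡ 16 (mod 23), so λ ≡ 21.
  x = λ² - 15 - 5 = 441 - 20 ≡ 7; y = λ·(15 - 7) - 15 ≡ 15. → (7, 15)
4Q: (7, 15) + (5, 12). λ = (12 - 15)/(5 - 7) ≡ 20/21 mod 23. 21⁻¹ ≡ 11 (mod 23) since 21·11 = 231 ≡ 1, so λ ≡ 13.
  x = λ² - 7 - 5 = 169 - 12 ≡ 19; y = λ·(7 - 19) - 15 ≡ 13. → (19, 13)
5Q: (19, 13) + (5, 12). λ = (12 - 13)/(5 - 19) ≡ 22/9 mod 23. 9⁻¹ ≡ 18 (mod 23) since 9·18 = 162 ≡ 1, so λ ≡ 5.
  x = λ² - 19 - 5 = 25 - 24 ≡ 1; y = λ·(19 - 1) - 13 ≡ 8. → (1, 8)
6Q: (1, 8) + (5, 12). λ = (12 - 8)/(5 - 1) ≡ 4/4 mod 23. 4⁻¹ ≡ 6 (mod 23) since 4·6 = 24 ≡ 1, so λ ≡ 1.
  x = λ² - 1 - 5 = 1 - 6 ≡ 18; y = λ·(1 - 18) - 8 ≡ 21. → (18, 21)
7Q: (18, 21) + (5, 12). λ = (12 - 21)/(5 - 18) ≡ 14/10 mod 23. 10⁻¹ ≡ 7 (mod 23), so λ ≡ 6.
  x = λ² - 18 - 5 = 36 - 23 ≡ 13; y = λ·(18 - 13) - 21 ≡ 9. → (13, 9)
8Q: (13, 9) + (5, 12). λ = (12 - 9)/(5 - 13) ≡ 3/15 mod 23. 15⁻¹ ≡ 20 (mod 23), so λ ≡ 14.
  x = λ² - 13 - 5 = 196 - 18 ≡ 17; y = λ·(13 - 17) - 9 ≡ 4. → (17, 4)
9Q: (17, 4) + (5, 12). λ = (12 - 4)/(5 - 17) ≡ 8/11 mod 23. 11⁻¹ ≡ 21 (mod 23), so λ ≡ 7.
  x = λ² - 17 - 5 = 49 - 22 ≡ 4; y = λ·(17 - 4) - 4 ≡ 18. → (4, 18)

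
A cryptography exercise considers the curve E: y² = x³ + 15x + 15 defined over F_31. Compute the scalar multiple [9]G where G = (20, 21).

(10, 7)

Repeated addition: build up to 9G.
2G: tangent at (20, 21): λ = (3·20² + 15)/(2·21) ≡ 6/11. 11⁻¹ ≡ 17 (mod 31), so λ ≡ 6·17 ≡ 9.
  x = λ² - 20 - 20 = 81 - 40 ≡ 10; y = λ·(20 - 10) - 21 ≡ 7. → (10, 7)
3G: (10, 7) + (20, 21). λ = (21 - 7)/(20 - 10) ≡ 14/10 mod 31. 10⁻¹ ≡ 28 (mod 31), so λ ≡ 20.
  x = λ² - 10 - 20 = 400 - 30 ≡ 29; y = λ·(10 - 29) - 7 ≡ 16. → (29, 16)
4G: (29, 16) + (20, 21). λ = (21 - 16)/(20 - 29) ≡ 5/22 mod 31. 22⁻¹ ≡ 24 (mod 31), so λ ≡ 27.
  x = λ² - 29 - 20 = 729 - 49 ≡ 29; y = λ·(29 - 29) - 16 ≡ 15. → (29, 15)
5G: (29, 15) + (20, 21). λ = (21 - 15)/(20 - 29) ≡ 6/22 mod 31. 22⁻¹ ≡ 24 (mod 31), so λ ≡ 20.
  x = λ² - 29 - 20 = 400 - 49 ≡ 10; y = λ·(29 - 10) - 15 ≡ 24. → (10, 24)
6G: (10, 24) + (20, 21). λ = (21 - 24)/(20 - 10) ≡ 28/10 mod 31. 10⁻¹ ≡ 28 (mod 31), so λ ≡ 9.
  x = λ² - 10 - 20 = 81 - 30 ≡ 20; y = λ·(10 - 20) - 24 ≡ 10. → (20, 10)
7G: (20, 10) + (20, 21): same x and y₁ ≡ -y₂, so the sum is the point at infinity.
8G: the point at infinity + (20, 21) = (20, 21) (identity).
9G: tangent at (20, 21): λ = (3·20² + 15)/(2·21) ≡ 6/11. 11⁻¹ ≡ 17 (mod 31) since 11·17 = 187 ≡ 1, so λ ≡ 6·17 ≡ 9.
  x = λ² - 20 - 20 = 81 - 40 ≡ 10; y = λ·(20 - 10) - 21 ≡ 7. → (10, 7)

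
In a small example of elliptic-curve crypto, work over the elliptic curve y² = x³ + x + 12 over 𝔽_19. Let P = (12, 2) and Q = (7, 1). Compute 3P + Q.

First 3P:
Repeated addition: build up to 3P.
2P: tangent at (12, 2): λ = (3·12² + 1)/(2·2) ≡ 15/4. 4⁻¹ ≡ 5 (mod 19) since 4·5 = 20 ≡ 1, so λ ≡ 15·5 ≡ 18.
  x = λ² - 12 - 12 = 324 - 24 ≡ 15; y = λ·(12 - 15) - 2 ≡ 1. → (15, 1)
3P: (15, 1) + (12, 2). λ = (2 - 1)/(12 - 15) ≡ 1/16 mod 19. 16⁻¹ ≡ 6 (mod 19) since 16·6 = 96 ≡ 1, so λ ≡ 6.
  x = λ² - 15 - 12 = 36 - 27 ≡ 9; y = λ·(15 - 9) - 1 ≡ 16. → (9, 16)
3P = (9, 16).
Finally 3P + Q:
(9, 16) + (7, 1). λ = (1 - 16)/(7 - 9) ≡ 4/17 mod 19. 17⁻¹ ≡ 9 (mod 19) since 17·9 = 153 ≡ 1, so λ ≡ 17.
  x = λ² - 9 - 7 = 289 - 16 ≡ 7; y = λ·(9 - 7) - 16 ≡ 18. → (7, 18)

(7, 18)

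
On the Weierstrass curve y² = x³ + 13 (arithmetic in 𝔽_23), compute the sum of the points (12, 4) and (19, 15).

(12, 4) + (19, 15). λ = (15 - 4)/(19 - 12) ≡ 11/7 mod 23. 7⁻¹ ≡ 10 (mod 23), so λ ≡ 18.
  x = λ² - 12 - 19 = 324 - 31 ≡ 17; y = λ·(12 - 17) - 4 ≡ 21. → (17, 21)

(17, 21)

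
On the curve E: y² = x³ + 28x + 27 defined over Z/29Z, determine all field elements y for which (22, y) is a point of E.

x³ + 28x + 27 = 11291 ≡ 10 (mod 29).
10 is a non-residue mod 29; no y exists.

none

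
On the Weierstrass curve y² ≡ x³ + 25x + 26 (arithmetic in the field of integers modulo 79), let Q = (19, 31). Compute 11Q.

Double-and-add on 11 = (1011)₂. Start with Q = (19, 31) for the leading 1-bit.
double: tangent at (19, 31): λ = (3·19² + 25)/(2·31) ≡ 2/62. 62⁻¹ ≡ 65 (mod 79) since 62·65 = 4030 ≡ 1, so λ ≡ 2·65 ≡ 51.
  x = λ² - 19 - 19 = 2601 - 38 ≡ 35; y = λ·(19 - 35) - 31 ≡ 22. → (35, 22)
double: tangent at (35, 22): λ = (3·35² + 25)/(2·22) ≡ 66/44. 44⁻¹ ≡ 9 (mod 79), so λ ≡ 66·9 ≡ 41.
  x = λ² - 35 - 35 = 1681 - 70 ≡ 31; y = λ·(35 - 31) - 22 ≡ 63. → (31, 63)
add Q: (31, 63) + (19, 31). λ = (31 - 63)/(19 - 31) ≡ 47/67 mod 79. 67⁻¹ ≡ 46 (mod 79) since 67·46 = 3082 ≡ 1, so λ ≡ 29.
  x = λ² - 31 - 19 = 841 - 50 ≡ 1; y = λ·(31 - 1) - 63 ≡ 17. → (1, 17)
double: tangent at (1, 17): λ = (3·1² + 25)/(2·17) ≡ 28/34. 34⁻¹ ≡ 7 (mod 79), so λ ≡ 28·7 ≡ 38.
  x = λ² - 1 - 1 = 1444 - 2 ≡ 20; y = λ·(1 - 20) - 17 ≡ 51. → (20, 51)
add Q: (20, 51) + (19, 31). λ = (31 - 51)/(19 - 20) ≡ 59/78 mod 79. 78⁻¹ ≡ 78 (mod 79) since 78·78 = 6084 ≡ 1, so λ ≡ 20.
  x = λ² - 20 - 19 = 400 - 39 ≡ 45; y = λ·(20 - 45) - 51 ≡ 2. → (45, 2)

(45, 2)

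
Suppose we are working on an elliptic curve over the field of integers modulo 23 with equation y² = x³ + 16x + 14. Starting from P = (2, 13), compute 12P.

Repeated addition: build up to 12P.
2P: tangent at (2, 13): λ = (3·2² + 16)/(2·13) ≡ 5/3. 3⁻¹ ≡ 8 (mod 23), so λ ≡ 5·8 ≡ 17.
  x = λ² - 2 - 2 = 289 - 4 ≡ 9; y = λ·(2 - 9) - 13 ≡ 6. → (9, 6)
3P: (9, 6) + (2, 13). λ = (13 - 6)/(2 - 9) ≡ 7/16 mod 23. 16⁻¹ ≡ 13 (mod 23) since 16·13 = 208 ≡ 1, so λ ≡ 22.
  x = λ² - 9 - 2 = 484 - 11 ≡ 13; y = λ·(9 - 13) - 6 ≡ 21. → (13, 21)
4P: (13, 21) + (2, 13). λ = (13 - 21)/(2 - 13) ≡ 15/12 mod 23. 12⁻¹ ≡ 2 (mod 23) since 12·2 = 24 ≡ 1, so λ ≡ 7.
  x = λ² - 13 - 2 = 49 - 15 ≡ 11; y = λ·(13 - 11) - 21 ≡ 16. → (11, 16)
5P: (11, 16) + (2, 13). λ = (13 - 16)/(2 - 11) ≡ 20/14 mod 23. 14⁻¹ ≡ 5 (mod 23), so λ ≡ 8.
  x = λ² - 11 - 2 = 64 - 13 ≡ 5; y = λ·(11 - 5) - 16 ≡ 9. → (5, 9)
6P: (5, 9) + (2, 13). λ = (13 - 9)/(2 - 5) ≡ 4/20 mod 23. 20⁻¹ ≡ 15 (mod 23), so λ ≡ 14.
  x = λ² - 5 - 2 = 196 - 7 ≡ 5; y = λ·(5 - 5) - 9 ≡ 14. → (5, 14)
7P: (5, 14) + (2, 13). λ = (13 - 14)/(2 - 5) ≡ 22/20 mod 23. 20⁻¹ ≡ 15 (mod 23), so λ ≡ 8.
  x = λ² - 5 - 2 = 64 - 7 ≡ 11; y = λ·(5 - 11) - 14 ≡ 7. → (11, 7)
8P: (11, 7) + (2, 13). λ = (13 - 7)/(2 - 11) ≡ 6/14 mod 23. 14⁻¹ ≡ 5 (mod 23) since 14·5 = 70 ≡ 1, so λ ≡ 7.
  x = λ² - 11 - 2 = 49 - 13 ≡ 13; y = λ·(11 - 13) - 7 ≡ 2. → (13, 2)
9P: (13, 2) + (2, 13). λ = (13 - 2)/(2 - 13) ≡ 11/12 mod 23. 12⁻¹ ≡ 2 (mod 23), so λ ≡ 22.
  x = λ² - 13 - 2 = 484 - 15 ≡ 9; y = λ·(13 - 9) - 2 ≡ 17. → (9, 17)
10P: (9, 17) + (2, 13). λ = (13 - 17)/(2 - 9) ≡ 19/16 mod 23. 16⁻¹ ≡ 13 (mod 23) since 16·13 = 208 ≡ 1, so λ ≡ 17.
  x = λ² - 9 - 2 = 289 - 11 ≡ 2; y = λ·(9 - 2) - 17 ≡ 10. → (2, 10)
11P: (2, 10) + (2, 13): same x and y₁ ≡ -y₂, so the sum is the point at infinity.
12P: the point at infinity + (2, 13) = (2, 13) (identity).

(2, 13)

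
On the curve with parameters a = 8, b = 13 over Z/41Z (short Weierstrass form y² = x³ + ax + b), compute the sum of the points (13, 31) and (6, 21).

(14, 32)

(13, 31) + (6, 21). λ = (21 - 31)/(6 - 13) ≡ 31/34 mod 41. 34⁻¹ ≡ 35 (mod 41) since 34·35 = 1190 ≡ 1, so λ ≡ 19.
  x = λ² - 13 - 6 = 361 - 19 ≡ 14; y = λ·(13 - 14) - 31 ≡ 32. → (14, 32)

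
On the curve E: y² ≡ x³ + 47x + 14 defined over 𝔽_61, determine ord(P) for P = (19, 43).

2P: tangent at (19, 43): λ = (3·19² + 47)/(2·43) ≡ 32/25. 25⁻¹ ≡ 22 (mod 61), so λ ≡ 32·22 ≡ 33.
  x = λ² - 19 - 19 = 1089 - 38 ≡ 14; y = λ·(19 - 14) - 43 ≡ 0. → (14, 0)
3P: (14, 0) + (19, 43). λ = (43 - 0)/(19 - 14) ≡ 43/5 mod 61. 5⁻¹ ≡ 49 (mod 61) since 5·49 = 245 ≡ 1, so λ ≡ 33.
  x = λ² - 14 - 19 = 1089 - 33 ≡ 19; y = λ·(14 - 19) - 0 ≡ 18. → (19, 18)
4P: (19, 18) + (19, 43): same x and y₁ ≡ -y₂, so the sum is 𝒪.
4P = 𝒪, so the order is 4.

4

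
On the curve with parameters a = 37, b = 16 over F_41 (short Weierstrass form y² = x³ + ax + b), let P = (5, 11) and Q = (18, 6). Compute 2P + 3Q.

(4, 8)

First 2P:
Repeated addition: build up to 2P.
2P: tangent at (5, 11): λ = (3·5² + 37)/(2·11) ≡ 30/22. 22⁻¹ ≡ 28 (mod 41), so λ ≡ 30·28 ≡ 20.
  x = λ² - 5 - 5 = 400 - 10 ≡ 21; y = λ·(5 - 21) - 11 ≡ 38. → (21, 38)
2P = (21, 38).
Next 3Q:
Repeated addition: build up to 3Q.
2Q: tangent at (18, 6): λ = (3·18² + 37)/(2·6) ≡ 25/12. 12⁻¹ ≡ 24 (mod 41), so λ ≡ 25·24 ≡ 26.
  x = λ² - 18 - 18 = 676 - 36 ≡ 25; y = λ·(18 - 25) - 6 ≡ 17. → (25, 17)
3Q: (25, 17) + (18, 6). λ = (6 - 17)/(18 - 25) ≡ 30/34 mod 41. 34⁻¹ ≡ 35 (mod 41) since 34·35 = 1190 ≡ 1, so λ ≡ 25.
  x = λ² - 25 - 18 = 625 - 43 ≡ 8; y = λ·(25 - 8) - 17 ≡ 39. → (8, 39)
3Q = (8, 39).
Finally 2P + 3Q:
(21, 38) + (8, 39). λ = (39 - 38)/(8 - 21) ≡ 1/28 mod 41. 28⁻¹ ≡ 22 (mod 41), so λ ≡ 22.
  x = λ² - 21 - 8 = 484 - 29 ≡ 4; y = λ·(21 - 4) - 38 ≡ 8. → (4, 8)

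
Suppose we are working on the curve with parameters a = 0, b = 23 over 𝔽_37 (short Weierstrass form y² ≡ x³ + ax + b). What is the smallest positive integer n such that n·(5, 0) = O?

2P: (5, 0) + (5, 0): same x and y₁ ≡ -y₂, so the sum is O.
2P = O, so the order is 2.

2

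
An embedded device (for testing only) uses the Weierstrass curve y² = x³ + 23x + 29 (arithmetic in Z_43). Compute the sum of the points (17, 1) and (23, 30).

(18, 30)

(17, 1) + (23, 30). λ = (30 - 1)/(23 - 17) ≡ 29/6 mod 43. 6⁻¹ ≡ 36 (mod 43) since 6·36 = 216 ≡ 1, so λ ≡ 12.
  x = λ² - 17 - 23 = 144 - 40 ≡ 18; y = λ·(17 - 18) - 1 ≡ 30. → (18, 30)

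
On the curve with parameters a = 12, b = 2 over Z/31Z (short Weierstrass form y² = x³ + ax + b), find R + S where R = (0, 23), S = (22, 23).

(9, 8)

(0, 23) + (22, 23). λ = (23 - 23)/(22 - 0) ≡ 0/22 mod 31. 22⁻¹ ≡ 24 (mod 31), so λ ≡ 0.
  x = λ² - 0 - 22 = 0 - 22 ≡ 9; y = λ·(0 - 9) - 23 ≡ 8. → (9, 8)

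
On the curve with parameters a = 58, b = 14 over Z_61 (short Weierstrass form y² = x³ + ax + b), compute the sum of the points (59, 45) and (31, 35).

(48, 33)

(59, 45) + (31, 35). λ = (35 - 45)/(31 - 59) ≡ 51/33 mod 61. 33⁻¹ ≡ 37 (mod 61), so λ ≡ 57.
  x = λ² - 59 - 31 = 3249 - 90 ≡ 48; y = λ·(59 - 48) - 45 ≡ 33. → (48, 33)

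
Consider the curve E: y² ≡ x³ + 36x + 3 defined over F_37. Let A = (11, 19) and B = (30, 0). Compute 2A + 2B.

First 2A:
Repeated addition: build up to 2A.
2A: tangent at (11, 19): λ = (3·11² + 36)/(2·19) ≡ 29/1. 1⁻¹ ≡ 1 (mod 37) since 1·1 = 1 ≡ 1, so λ ≡ 29·1 ≡ 29.
  x = λ² - 11 - 11 = 841 - 22 ≡ 5; y = λ·(11 - 5) - 19 ≡ 7. → (5, 7)
2A = (5, 7).
Next 2B:
Repeated addition: build up to 2B.
2B: (30, 0) + (30, 0): same x and y₁ ≡ -y₂, so the sum is O.
2B = O.
Finally 2A + 2B:
(5, 7) + O = (5, 7) (identity).

(5, 7)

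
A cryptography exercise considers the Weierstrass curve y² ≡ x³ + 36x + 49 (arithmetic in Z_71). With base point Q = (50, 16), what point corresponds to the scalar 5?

Double-and-add on 5 = (101)₂. Start with Q = (50, 16) for the leading 1-bit.
double: tangent at (50, 16): λ = (3·50² + 36)/(2·16) ≡ 10/32. 32⁻¹ ≡ 20 (mod 71) since 32·20 = 640 ≡ 1, so λ ≡ 10·20 ≡ 58.
  x = λ² - 50 - 50 = 3364 - 100 ≡ 69; y = λ·(50 - 69) - 16 ≡ 18. → (69, 18)
double: tangent at (69, 18): λ = (3·69² + 36)/(2·18) ≡ 48/36. 36⁻¹ ≡ 2 (mod 71) since 36·2 = 72 ≡ 1, so λ ≡ 48·2 ≡ 25.
  x = λ² - 69 - 69 = 625 - 138 ≡ 61; y = λ·(69 - 61) - 18 ≡ 40. → (61, 40)
add Q: (61, 40) + (50, 16). λ = (16 - 40)/(50 - 61) ≡ 47/60 mod 71. 60⁻¹ ≡ 58 (mod 71), so λ ≡ 28.
  x = λ² - 61 - 50 = 784 - 111 ≡ 34; y = λ·(61 - 34) - 40 ≡ 6. → (34, 6)

(34, 6)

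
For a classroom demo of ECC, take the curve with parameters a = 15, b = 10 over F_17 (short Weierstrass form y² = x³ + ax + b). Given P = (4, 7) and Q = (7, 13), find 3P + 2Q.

(10, 2)

First 3P:
Repeated addition: build up to 3P.
2P: tangent at (4, 7): λ = (3·4² + 15)/(2·7) ≡ 12/14. 14⁻¹ ≡ 11 (mod 17) since 14·11 = 154 ≡ 1, so λ ≡ 12·11 ≡ 13.
  x = λ² - 4 - 4 = 169 - 8 ≡ 8; y = λ·(4 - 8) - 7 ≡ 9. → (8, 9)
3P: (8, 9) + (4, 7). λ = (7 - 9)/(4 - 8) ≡ 15/13 mod 17. 13⁻¹ ≡ 4 (mod 17) since 13·4 = 52 ≡ 1, so λ ≡ 9.
  x = λ² - 8 - 4 = 81 - 12 ≡ 1; y = λ·(8 - 1) - 9 ≡ 3. → (1, 3)
3P = (1, 3).
Next 2Q:
Repeated addition: build up to 2Q.
2Q: tangent at (7, 13): λ = (3·7² + 15)/(2·13) ≡ 9/9. 9⁻¹ ≡ 2 (mod 17) since 9·2 = 18 ≡ 1, so λ ≡ 9·2 ≡ 1.
  x = λ² - 7 - 7 = 1 - 14 ≡ 4; y = λ·(7 - 4) - 13 ≡ 7. → (4, 7)
2Q = (4, 7).
Finally 3P + 2Q:
(1, 3) + (4, 7). λ = (7 - 3)/(4 - 1) ≡ 4/3 mod 17. 3⁻¹ ≡ 6 (mod 17), so λ ≡ 7.
  x = λ² - 1 - 4 = 49 - 5 ≡ 10; y = λ·(1 - 10) - 3 ≡ 2. → (10, 2)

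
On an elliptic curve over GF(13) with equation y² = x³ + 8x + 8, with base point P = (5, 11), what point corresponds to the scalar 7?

Double-and-add on 7 = (111)₂. Start with P = (5, 11) for the leading 1-bit.
double: tangent at (5, 11): λ = (3·5² + 8)/(2·11) ≡ 5/9. 9⁻¹ ≡ 3 (mod 13), so λ ≡ 5·3 ≡ 2.
  x = λ² - 5 - 5 = 4 - 10 ≡ 7; y = λ·(5 - 7) - 11 ≡ 11. → (7, 11)
add P: (7, 11) + (5, 11). λ = (11 - 11)/(5 - 7) ≡ 0/11 mod 13. 11⁻¹ ≡ 6 (mod 13), so λ ≡ 0.
  x = λ² - 7 - 5 = 0 - 12 ≡ 1; y = λ·(7 - 1) - 11 ≡ 2. → (1, 2)
double: tangent at (1, 2): λ = (3·1² + 8)/(2·2) ≡ 11/4. 4⁻¹ ≡ 10 (mod 13), so λ ≡ 11·10 ≡ 6.
  x = λ² - 1 - 1 = 36 - 2 ≡ 8; y = λ·(1 - 8) - 2 ≡ 8. → (8, 8)
add P: (8, 8) + (5, 11). λ = (11 - 8)/(5 - 8) ≡ 3/10 mod 13. 10⁻¹ ≡ 4 (mod 13), so λ ≡ 12.
  x = λ² - 8 - 5 = 144 - 13 ≡ 1; y = λ·(8 - 1) - 8 ≡ 11. → (1, 11)

(1, 11)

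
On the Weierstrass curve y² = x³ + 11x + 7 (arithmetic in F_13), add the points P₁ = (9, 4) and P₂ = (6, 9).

(8, 3)

(9, 4) + (6, 9). λ = (9 - 4)/(6 - 9) ≡ 5/10 mod 13. 10⁻¹ ≡ 4 (mod 13), so λ ≡ 7.
  x = λ² - 9 - 6 = 49 - 15 ≡ 8; y = λ·(9 - 8) - 4 ≡ 3. → (8, 3)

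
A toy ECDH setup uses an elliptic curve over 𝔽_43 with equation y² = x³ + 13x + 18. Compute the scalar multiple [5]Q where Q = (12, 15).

(18, 35)

Double-and-add on 5 = (101)₂. Start with Q = (12, 15) for the leading 1-bit.
double: tangent at (12, 15): λ = (3·12² + 13)/(2·15) ≡ 15/30. 30⁻¹ ≡ 33 (mod 43), so λ ≡ 15·33 ≡ 22.
  x = λ² - 12 - 12 = 484 - 24 ≡ 30; y = λ·(12 - 30) - 15 ≡ 19. → (30, 19)
double: tangent at (30, 19): λ = (3·30² + 13)/(2·19) ≡ 4/38. 38⁻¹ ≡ 17 (mod 43) since 38·17 = 646 ≡ 1, so λ ≡ 4·17 ≡ 25.
  x = λ² - 30 - 30 = 625 - 60 ≡ 6; y = λ·(30 - 6) - 19 ≡ 22. → (6, 22)
add Q: (6, 22) + (12, 15). λ = (15 - 22)/(12 - 6) ≡ 36/6 mod 43. 6⁻¹ ≡ 36 (mod 43), so λ ≡ 6.
  x = λ² - 6 - 12 = 36 - 18 ≡ 18; y = λ·(6 - 18) - 22 ≡ 35. → (18, 35)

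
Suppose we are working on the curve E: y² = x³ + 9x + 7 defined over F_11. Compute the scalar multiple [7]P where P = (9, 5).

Repeated addition: build up to 7P.
2P: tangent at (9, 5): λ = (3·9² + 9)/(2·5) ≡ 10/10. 10⁻¹ ≡ 10 (mod 11) since 10·10 = 100 ≡ 1, so λ ≡ 10·10 ≡ 1.
  x = λ² - 9 - 9 = 1 - 18 ≡ 5; y = λ·(9 - 5) - 5 ≡ 10. → (5, 10)
3P: (5, 10) + (9, 5). λ = (5 - 10)/(9 - 5) ≡ 6/4 mod 11. 4⁻¹ ≡ 3 (mod 11) since 4·3 = 12 ≡ 1, so λ ≡ 7.
  x = λ² - 5 - 9 = 49 - 14 ≡ 2; y = λ·(5 - 2) - 10 ≡ 0. → (2, 0)
4P: (2, 0) + (9, 5). λ = (5 - 0)/(9 - 2) ≡ 5/7 mod 11. 7⁻¹ ≡ 8 (mod 11), so λ ≡ 7.
  x = λ² - 2 - 9 = 49 - 11 ≡ 5; y = λ·(2 - 5) - 0 ≡ 1. → (5, 1)
5P: (5, 1) + (9, 5). λ = (5 - 1)/(9 - 5) ≡ 4/4 mod 11. 4⁻¹ ≡ 3 (mod 11) since 4·3 = 12 ≡ 1, so λ ≡ 1.
  x = λ² - 5 - 9 = 1 - 14 ≡ 9; y = λ·(5 - 9) - 1 ≡ 6. → (9, 6)
6P: (9, 6) + (9, 5): same x and y₁ ≡ -y₂, so the sum is 𝒪.
7P: 𝒪 + (9, 5) = (9, 5) (identity).

(9, 5)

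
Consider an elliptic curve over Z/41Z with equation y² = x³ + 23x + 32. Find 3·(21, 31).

Write Q = (21, 31).
Repeated addition: build up to 3Q.
2Q: tangent at (21, 31): λ = (3·21² + 23)/(2·31) ≡ 34/21. 21⁻¹ ≡ 2 (mod 41), so λ ≡ 34·2 ≡ 27.
  x = λ² - 21 - 21 = 729 - 42 ≡ 31; y = λ·(21 - 31) - 31 ≡ 27. → (31, 27)
3Q: (31, 27) + (21, 31). λ = (31 - 27)/(21 - 31) ≡ 4/31 mod 41. 31⁻¹ ≡ 4 (mod 41), so λ ≡ 16.
  x = λ² - 31 - 21 = 256 - 52 ≡ 40; y = λ·(31 - 40) - 27 ≡ 34. → (40, 34)

(40, 34)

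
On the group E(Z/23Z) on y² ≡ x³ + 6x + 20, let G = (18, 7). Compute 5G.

(13, 15)

Double-and-add on 5 = (101)₂. Start with G = (18, 7) for the leading 1-bit.
double: tangent at (18, 7): λ = (3·18² + 6)/(2·7) ≡ 12/14. 14⁻¹ ≡ 5 (mod 23), so λ ≡ 12·5 ≡ 14.
  x = λ² - 18 - 18 = 196 - 36 ≡ 22; y = λ·(18 - 22) - 7 ≡ 6. → (22, 6)
double: tangent at (22, 6): λ = (3·22² + 6)/(2·6) ≡ 9/12. 12⁻¹ ≡ 2 (mod 23), so λ ≡ 9·2 ≡ 18.
  x = λ² - 22 - 22 = 324 - 44 ≡ 4; y = λ·(22 - 4) - 6 ≡ 19. → (4, 19)
add G: (4, 19) + (18, 7). λ = (7 - 19)/(18 - 4) ≡ 11/14 mod 23. 14⁻¹ ≡ 5 (mod 23) since 14·5 = 70 ≡ 1, so λ ≡ 9.
  x = λ² - 4 - 18 = 81 - 22 ≡ 13; y = λ·(4 - 13) - 19 ≡ 15. → (13, 15)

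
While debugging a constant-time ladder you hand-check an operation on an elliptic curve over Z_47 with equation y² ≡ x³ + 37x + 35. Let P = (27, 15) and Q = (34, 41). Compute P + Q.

(27, 15) + (34, 41). λ = (41 - 15)/(34 - 27) ≡ 26/7 mod 47. 7⁻¹ ≡ 27 (mod 47) since 7·27 = 189 ≡ 1, so λ ≡ 44.
  x = λ² - 27 - 34 = 1936 - 61 ≡ 42; y = λ·(27 - 42) - 15 ≡ 30. → (42, 30)

(42, 30)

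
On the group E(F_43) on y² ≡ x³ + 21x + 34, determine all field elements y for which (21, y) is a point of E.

none

x³ + 21x + 34 = 9736 ≡ 18 (mod 43).
18 is a non-residue mod 43; no y exists.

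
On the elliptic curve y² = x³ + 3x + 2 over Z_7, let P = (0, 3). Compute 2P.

(2, 3)

tangent at (0, 3): λ = (3·0² + 3)/(2·3) ≡ 3/6. 6⁻¹ ≡ 6 (mod 7), so λ ≡ 3·6 ≡ 4.
  x = λ² - 0 - 0 = 16 - 0 ≡ 2; y = λ·(0 - 2) - 3 ≡ 3. → (2, 3)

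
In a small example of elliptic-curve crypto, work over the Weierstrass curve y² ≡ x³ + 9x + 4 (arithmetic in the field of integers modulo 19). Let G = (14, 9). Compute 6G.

(3, 1)

Double-and-add on 6 = (110)₂. Start with G = (14, 9) for the leading 1-bit.
double: tangent at (14, 9): λ = (3·14² + 9)/(2·9) ≡ 8/18. 18⁻¹ ≡ 18 (mod 19) since 18·18 = 324 ≡ 1, so λ ≡ 8·18 ≡ 11.
  x = λ² - 14 - 14 = 121 - 28 ≡ 17; y = λ·(14 - 17) - 9 ≡ 15. → (17, 15)
add G: (17, 15) + (14, 9). λ = (9 - 15)/(14 - 17) ≡ 13/16 mod 19. 16⁻¹ ≡ 6 (mod 19) since 16·6 = 96 ≡ 1, so λ ≡ 2.
  x = λ² - 17 - 14 = 4 - 31 ≡ 11; y = λ·(17 - 11) - 15 ≡ 16. → (11, 16)
double: tangent at (11, 16): λ = (3·11² + 9)/(2·16) ≡ 11/13. 13⁻¹ ≡ 3 (mod 19), so λ ≡ 11·3 ≡ 14.
  x = λ² - 11 - 11 = 196 - 22 ≡ 3; y = λ·(11 - 3) - 16 ≡ 1. → (3, 1)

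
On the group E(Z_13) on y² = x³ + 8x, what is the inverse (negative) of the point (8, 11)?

-(8, 11) = (8, -11 mod 13) = (8, 2).

(8, 2)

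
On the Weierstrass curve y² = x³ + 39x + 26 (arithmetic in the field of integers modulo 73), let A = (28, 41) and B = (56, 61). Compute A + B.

(28, 41) + (56, 61). λ = (61 - 41)/(56 - 28) ≡ 20/28 mod 73. 28⁻¹ ≡ 60 (mod 73), so λ ≡ 32.
  x = λ² - 28 - 56 = 1024 - 84 ≡ 64; y = λ·(28 - 64) - 41 ≡ 48. → (64, 48)

(64, 48)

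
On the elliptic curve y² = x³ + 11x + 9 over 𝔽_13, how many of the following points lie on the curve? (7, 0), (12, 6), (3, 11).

(7, 0): 0² ≡ 0, rhs ≡ 0 → on.
(12, 6): 6² ≡ 10, rhs ≡ 10 → on.
(3, 11): 11² ≡ 4, rhs ≡ 4 → on.

3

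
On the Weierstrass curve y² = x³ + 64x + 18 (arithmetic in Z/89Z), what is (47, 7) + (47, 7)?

(29, 39)

tangent at (47, 7): λ = (3·47² + 64)/(2·7) ≡ 16/14. 14⁻¹ ≡ 70 (mod 89) since 14·70 = 980 ≡ 1, so λ ≡ 16·70 ≡ 52.
  x = λ² - 47 - 47 = 2704 - 94 ≡ 29; y = λ·(47 - 29) - 7 ≡ 39. → (29, 39)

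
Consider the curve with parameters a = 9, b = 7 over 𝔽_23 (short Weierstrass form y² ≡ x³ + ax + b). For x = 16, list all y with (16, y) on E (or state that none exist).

x³ + 9x + 7 = 4247 ≡ 15 (mod 23).
15 is a non-residue mod 23; no y exists.

none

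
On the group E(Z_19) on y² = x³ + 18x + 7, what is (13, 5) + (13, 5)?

(18, 8)

tangent at (13, 5): λ = (3·13² + 18)/(2·5) ≡ 12/10. 10⁻¹ ≡ 2 (mod 19), so λ ≡ 12·2 ≡ 5.
  x = λ² - 13 - 13 = 25 - 26 ≡ 18; y = λ·(13 - 18) - 5 ≡ 8. → (18, 8)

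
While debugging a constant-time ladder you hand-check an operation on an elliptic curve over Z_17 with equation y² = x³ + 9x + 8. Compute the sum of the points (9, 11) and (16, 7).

(1, 16)

(9, 11) + (16, 7). λ = (7 - 11)/(16 - 9) ≡ 13/7 mod 17. 7⁻¹ ≡ 5 (mod 17) since 7·5 = 35 ≡ 1, so λ ≡ 14.
  x = λ² - 9 - 16 = 196 - 25 ≡ 1; y = λ·(9 - 1) - 11 ≡ 16. → (1, 16)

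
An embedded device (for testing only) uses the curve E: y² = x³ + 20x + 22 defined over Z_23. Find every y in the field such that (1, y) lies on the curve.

x³ + 20x + 22 = 43 ≡ 20 (mod 23).
20 is a non-residue mod 23; no y exists.

none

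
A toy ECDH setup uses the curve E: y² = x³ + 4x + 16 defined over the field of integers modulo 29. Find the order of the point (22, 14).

2P: tangent at (22, 14): λ = (3·22² + 4)/(2·14) ≡ 6/28. 28⁻¹ ≡ 28 (mod 29), so λ ≡ 6·28 ≡ 23.
  x = λ² - 22 - 22 = 529 - 44 ≡ 21; y = λ·(22 - 21) - 14 ≡ 9. → (21, 9)
3P: (21, 9) + (22, 14). λ = (14 - 9)/(22 - 21) ≡ 5/1 mod 29. 1⁻¹ ≡ 1 (mod 29) since 1·1 = 1 ≡ 1, so λ ≡ 5.
  x = λ² - 21 - 22 = 25 - 43 ≡ 11; y = λ·(21 - 11) - 9 ≡ 12. → (11, 12)
4P: (11, 12) + (22, 14). λ = (14 - 12)/(22 - 11) ≡ 2/11 mod 29. 11⁻¹ ≡ 8 (mod 29) since 11·8 = 88 ≡ 1, so λ ≡ 16.
  x = λ² - 11 - 22 = 256 - 33 ≡ 20; y = λ·(11 - 20) - 12 ≡ 18. → (20, 18)
5P: (20, 18) + (22, 14). λ = (14 - 18)/(22 - 20) ≡ 25/2 mod 29. 2⁻¹ ≡ 15 (mod 29), so λ ≡ 27.
  x = λ² - 20 - 22 = 729 - 42 ≡ 20; y = λ·(20 - 20) - 18 ≡ 11. → (20, 11)
6P: (20, 11) + (22, 14). λ = (14 - 11)/(22 - 20) ≡ 3/2 mod 29. 2⁻¹ ≡ 15 (mod 29) since 2·15 = 30 ≡ 1, so λ ≡ 16.
  x = λ² - 20 - 22 = 256 - 42 ≡ 11; y = λ·(20 - 11) - 11 ≡ 17. → (11, 17)
7P: (11, 17) + (22, 14). λ = (14 - 17)/(22 - 11) ≡ 26/11 mod 29. 11⁻¹ ≡ 8 (mod 29), so λ ≡ 5.
  x = λ² - 11 - 22 = 25 - 33 ≡ 21; y = λ·(11 - 21) - 17 ≡ 20. → (21, 20)
8P: (21, 20) + (22, 14). λ = (14 - 20)/(22 - 21) ≡ 23/1 mod 29. 1⁻¹ ≡ 1 (mod 29), so λ ≡ 23.
  x = λ² - 21 - 22 = 529 - 43 ≡ 22; y = λ·(21 - 22) - 20 ≡ 15. → (22, 15)
9P: (22, 15) + (22, 14): same x and y₁ ≡ -y₂, so the sum is 𝒪.
9P = 𝒪, so the order is 9.

9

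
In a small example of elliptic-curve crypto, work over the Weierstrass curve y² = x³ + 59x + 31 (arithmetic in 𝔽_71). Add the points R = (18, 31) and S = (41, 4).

(18, 31) + (41, 4). λ = (4 - 31)/(41 - 18) ≡ 44/23 mod 71. 23⁻¹ ≡ 34 (mod 71), so λ ≡ 5.
  x = λ² - 18 - 41 = 25 - 59 ≡ 37; y = λ·(18 - 37) - 31 ≡ 16. → (37, 16)

(37, 16)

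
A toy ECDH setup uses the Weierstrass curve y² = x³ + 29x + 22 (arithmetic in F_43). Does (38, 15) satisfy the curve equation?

yes

y² = 15² ≡ 10; x³ + 29x + 22 = 55996 ≡ 10 (mod 43). 10 = 10.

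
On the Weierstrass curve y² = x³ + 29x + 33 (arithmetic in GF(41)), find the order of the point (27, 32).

3

2P: tangent at (27, 32): λ = (3·27² + 29)/(2·32) ≡ 2/23. 23⁻¹ ≡ 25 (mod 41), so λ ≡ 2·25 ≡ 9.
  x = λ² - 27 - 27 = 81 - 54 ≡ 27; y = λ·(27 - 27) - 32 ≡ 9. → (27, 9)
3P: (27, 9) + (27, 32): same x and y₁ ≡ -y₂, so the sum is the point at infinity.
3P = the point at infinity, so the order is 3.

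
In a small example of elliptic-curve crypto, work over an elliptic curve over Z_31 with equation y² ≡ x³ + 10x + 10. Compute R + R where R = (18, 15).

(2, 21)

tangent at (18, 15): λ = (3·18² + 10)/(2·15) ≡ 21/30. 30⁻¹ ≡ 30 (mod 31), so λ ≡ 21·30 ≡ 10.
  x = λ² - 18 - 18 = 100 - 36 ≡ 2; y = λ·(18 - 2) - 15 ≡ 21. → (2, 21)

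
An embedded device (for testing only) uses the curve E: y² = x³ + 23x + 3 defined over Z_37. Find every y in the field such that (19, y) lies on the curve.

11, 26

x³ + 23x + 3 = 7299 ≡ 10 (mod 37).
Square roots of 10 mod 37: 11 and 26 (since 11² = 121 ≡ 10).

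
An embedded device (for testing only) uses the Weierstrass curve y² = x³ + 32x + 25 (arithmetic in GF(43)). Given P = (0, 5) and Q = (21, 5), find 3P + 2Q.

First 3P:
Repeated addition: build up to 3P.
2P: tangent at (0, 5): λ = (3·0² + 32)/(2·5) ≡ 32/10. 10⁻¹ ≡ 13 (mod 43) since 10·13 = 130 ≡ 1, so λ ≡ 32·13 ≡ 29.
  x = λ² - 0 - 0 = 841 - 0 ≡ 24; y = λ·(0 - 24) - 5 ≡ 30. → (24, 30)
3P: (24, 30) + (0, 5). λ = (5 - 30)/(0 - 24) ≡ 18/19 mod 43. 19⁻¹ ≡ 34 (mod 43), so λ ≡ 10.
  x = λ² - 24 - 0 = 100 - 24 ≡ 33; y = λ·(24 - 33) - 30 ≡ 9. → (33, 9)
3P = (33, 9).
Next 2Q:
Repeated addition: build up to 2Q.
2Q: tangent at (21, 5): λ = (3·21² + 32)/(2·5) ≡ 22/10. 10⁻¹ ≡ 13 (mod 43) since 10·13 = 130 ≡ 1, so λ ≡ 22·13 ≡ 28.
  x = λ² - 21 - 21 = 784 - 42 ≡ 11; y = λ·(21 - 11) - 5 ≡ 17. → (11, 17)
2Q = (11, 17).
Finally 3P + 2Q:
(33, 9) + (11, 17). λ = (17 - 9)/(11 - 33) ≡ 8/21 mod 43. 21⁻¹ ≡ 41 (mod 43), so λ ≡ 27.
  x = λ² - 33 - 11 = 729 - 44 ≡ 40; y = λ·(33 - 40) - 9 ≡ 17. → (40, 17)

(40, 17)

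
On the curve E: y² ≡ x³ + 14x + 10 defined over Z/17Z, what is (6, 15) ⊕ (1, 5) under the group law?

(14, 3)

(6, 15) + (1, 5). λ = (5 - 15)/(1 - 6) ≡ 7/12 mod 17. 12⁻¹ ≡ 10 (mod 17), so λ ≡ 2.
  x = λ² - 6 - 1 = 4 - 7 ≡ 14; y = λ·(6 - 14) - 15 ≡ 3. → (14, 3)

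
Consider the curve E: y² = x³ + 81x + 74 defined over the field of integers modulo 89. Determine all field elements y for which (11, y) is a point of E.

31, 58

x³ + 81x + 74 = 2296 ≡ 71 (mod 89).
Square roots of 71 mod 89: 31 and 58 (since 31² = 961 ≡ 71).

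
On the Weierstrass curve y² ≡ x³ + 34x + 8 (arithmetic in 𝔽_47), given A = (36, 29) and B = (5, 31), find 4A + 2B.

(31, 16)

First 4A:
Repeated addition: build up to 4A.
2A: tangent at (36, 29): λ = (3·36² + 34)/(2·29) ≡ 21/11. 11⁻¹ ≡ 30 (mod 47), so λ ≡ 21·30 ≡ 19.
  x = λ² - 36 - 36 = 361 - 72 ≡ 7; y = λ·(36 - 7) - 29 ≡ 5. → (7, 5)
3A: (7, 5) + (36, 29). λ = (29 - 5)/(36 - 7) ≡ 24/29 mod 47. 29⁻¹ ≡ 13 (mod 47), so λ ≡ 30.
  x = λ² - 7 - 36 = 900 - 43 ≡ 11; y = λ·(7 - 11) - 5 ≡ 16. → (11, 16)
4A: (11, 16) + (36, 29). λ = (29 - 16)/(36 - 11) ≡ 13/25 mod 47. 25⁻¹ ≡ 32 (mod 47), so λ ≡ 40.
  x = λ² - 11 - 36 = 1600 - 47 ≡ 2; y = λ·(11 - 2) - 16 ≡ 15. → (2, 15)
4A = (2, 15).
Next 2B:
Repeated addition: build up to 2B.
2B: tangent at (5, 31): λ = (3·5² + 34)/(2·31) ≡ 15/15. 15⁻¹ ≡ 22 (mod 47), so λ ≡ 15·22 ≡ 1.
  x = λ² - 5 - 5 = 1 - 10 ≡ 38; y = λ·(5 - 38) - 31 ≡ 30. → (38, 30)
2B = (38, 30).
Finally 4A + 2B:
(2, 15) + (38, 30). λ = (30 - 15)/(38 - 2) ≡ 15/36 mod 47. 36⁻¹ ≡ 17 (mod 47), so λ ≡ 20.
  x = λ² - 2 - 38 = 400 - 40 ≡ 31; y = λ·(2 - 31) - 15 ≡ 16. → (31, 16)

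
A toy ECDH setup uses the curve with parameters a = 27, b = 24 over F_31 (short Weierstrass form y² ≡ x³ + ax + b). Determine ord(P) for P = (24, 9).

11

2P: tangent at (24, 9): λ = (3·24² + 27)/(2·9) ≡ 19/18. 18⁻¹ ≡ 19 (mod 31) since 18·19 = 342 ≡ 1, so λ ≡ 19·19 ≡ 20.
  x = λ² - 24 - 24 = 400 - 48 ≡ 11; y = λ·(24 - 11) - 9 ≡ 3. → (11, 3)
3P: (11, 3) + (24, 9). λ = (9 - 3)/(24 - 11) ≡ 6/13 mod 31. 13⁻¹ ≡ 12 (mod 31), so λ ≡ 10.
  x = λ² - 11 - 24 = 100 - 35 ≡ 3; y = λ·(11 - 3) - 3 ≡ 15. → (3, 15)
4P: (3, 15) + (24, 9). λ = (9 - 15)/(24 - 3) ≡ 25/21 mod 31. 21⁻¹ ≡ 3 (mod 31), so λ ≡ 13.
  x = λ² - 3 - 24 = 169 - 27 ≡ 18; y = λ·(3 - 18) - 15 ≡ 7. → (18, 7)
5P: (18, 7) + (24, 9). λ = (9 - 7)/(24 - 18) ≡ 2/6 mod 31. 6⁻¹ ≡ 26 (mod 31) since 6·26 = 156 ≡ 1, so λ ≡ 21.
  x = λ² - 18 - 24 = 441 - 42 ≡ 27; y = λ·(18 - 27) - 7 ≡ 21. → (27, 21)
6P: (27, 21) + (24, 9). λ = (9 - 21)/(24 - 27) ≡ 19/28 mod 31. 28⁻¹ ≡ 10 (mod 31) since 28·10 = 280 ≡ 1, so λ ≡ 4.
  x = λ² - 27 - 24 = 16 - 51 ≡ 27; y = λ·(27 - 27) - 21 ≡ 10. → (27, 10)
7P: (27, 10) + (24, 9). λ = (9 - 10)/(24 - 27) ≡ 30/28 mod 31. 28⁻¹ ≡ 10 (mod 31) since 28·10 = 280 ≡ 1, so λ ≡ 21.
  x = λ² - 27 - 24 = 441 - 51 ≡ 18; y = λ·(27 - 18) - 10 ≡ 24. → (18, 24)
8P: (18, 24) + (24, 9). λ = (9 - 24)/(24 - 18) ≡ 16/6 mod 31. 6⁻¹ ≡ 26 (mod 31) since 6·26 = 156 ≡ 1, so λ ≡ 13.
  x = λ² - 18 - 24 = 169 - 42 ≡ 3; y = λ·(18 - 3) - 24 ≡ 16. → (3, 16)
9P: (3, 16) + (24, 9). λ = (9 - 16)/(24 - 3) ≡ 24/21 mod 31. 21⁻¹ ≡ 3 (mod 31), so λ ≡ 10.
  x = λ² - 3 - 24 = 100 - 27 ≡ 11; y = λ·(3 - 11) - 16 ≡ 28. → (11, 28)
10P: (11, 28) + (24, 9). λ = (9 - 28)/(24 - 11) ≡ 12/13 mod 31. 13⁻¹ ≡ 12 (mod 31), so λ ≡ 20.
  x = λ² - 11 - 24 = 400 - 35 ≡ 24; y = λ·(11 - 24) - 28 ≡ 22. → (24, 22)
11P: (24, 22) + (24, 9): same x and y₁ ≡ -y₂, so the sum is the point at infinity.
11P = the point at infinity, so the order is 11.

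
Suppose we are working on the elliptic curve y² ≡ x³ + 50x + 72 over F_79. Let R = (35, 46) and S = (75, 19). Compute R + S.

(41, 41)

(35, 46) + (75, 19). λ = (19 - 46)/(75 - 35) ≡ 52/40 mod 79. 40⁻¹ ≡ 2 (mod 79), so λ ≡ 25.
  x = λ² - 35 - 75 = 625 - 110 ≡ 41; y = λ·(35 - 41) - 46 ≡ 41. → (41, 41)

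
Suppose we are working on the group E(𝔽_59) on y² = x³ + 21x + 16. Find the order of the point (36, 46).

2P: tangent at (36, 46): λ = (3·36² + 21)/(2·46) ≡ 15/33. 33⁻¹ ≡ 34 (mod 59), so λ ≡ 15·34 ≡ 38.
  x = λ² - 36 - 36 = 1444 - 72 ≡ 15; y = λ·(36 - 15) - 46 ≡ 44. → (15, 44)
3P: (15, 44) + (36, 46). λ = (46 - 44)/(36 - 15) ≡ 2/21 mod 59. 21⁻¹ ≡ 45 (mod 59), so λ ≡ 31.
  x = λ² - 15 - 36 = 961 - 51 ≡ 25; y = λ·(15 - 25) - 44 ≡ 0. → (25, 0)
4P: (25, 0) + (36, 46). λ = (46 - 0)/(36 - 25) ≡ 46/11 mod 59. 11⁻¹ ≡ 43 (mod 59) since 11·43 = 473 ≡ 1, so λ ≡ 31.
  x = λ² - 25 - 36 = 961 - 61 ≡ 15; y = λ·(25 - 15) - 0 ≡ 15. → (15, 15)
5P: (15, 15) + (36, 46). λ = (46 - 15)/(36 - 15) ≡ 31/21 mod 59. 21⁻¹ ≡ 45 (mod 59) since 21·45 = 945 ≡ 1, so λ ≡ 38.
  x = λ² - 15 - 36 = 1444 - 51 ≡ 36; y = λ·(15 - 36) - 15 ≡ 13. → (36, 13)
6P: (36, 13) + (36, 46): same x and y₁ ≡ -y₂, so the sum is O.
6P = O, so the order is 6.

6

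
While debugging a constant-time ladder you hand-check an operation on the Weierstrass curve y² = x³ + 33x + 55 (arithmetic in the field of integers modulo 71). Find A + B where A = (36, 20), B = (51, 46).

(64, 64)

(36, 20) + (51, 46). λ = (46 - 20)/(51 - 36) ≡ 26/15 mod 71. 15⁻¹ ≡ 19 (mod 71), so λ ≡ 68.
  x = λ² - 36 - 51 = 4624 - 87 ≡ 64; y = λ·(36 - 64) - 20 ≡ 64. → (64, 64)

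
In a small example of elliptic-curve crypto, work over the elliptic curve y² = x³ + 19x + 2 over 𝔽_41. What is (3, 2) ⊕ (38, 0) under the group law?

(3, 2) + (38, 0). λ = (0 - 2)/(38 - 3) ≡ 39/35 mod 41. 35⁻¹ ≡ 34 (mod 41), so λ ≡ 14.
  x = λ² - 3 - 38 = 196 - 41 ≡ 32; y = λ·(3 - 32) - 2 ≡ 2. → (32, 2)

(32, 2)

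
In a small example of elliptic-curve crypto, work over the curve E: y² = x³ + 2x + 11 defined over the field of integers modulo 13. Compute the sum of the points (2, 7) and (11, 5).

(2, 7) + (11, 5). λ = (5 - 7)/(11 - 2) ≡ 11/9 mod 13. 9⁻¹ ≡ 3 (mod 13), so λ ≡ 7.
  x = λ² - 2 - 11 = 49 - 13 ≡ 10; y = λ·(2 - 10) - 7 ≡ 2. → (10, 2)

(10, 2)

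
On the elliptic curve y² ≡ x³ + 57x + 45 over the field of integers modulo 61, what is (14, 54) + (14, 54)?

(24, 32)

tangent at (14, 54): λ = (3·14² + 57)/(2·54) ≡ 35/47. 47⁻¹ ≡ 13 (mod 61), so λ ≡ 35·13 ≡ 28.
  x = λ² - 14 - 14 = 784 - 28 ≡ 24; y = λ·(14 - 24) - 54 ≡ 32. → (24, 32)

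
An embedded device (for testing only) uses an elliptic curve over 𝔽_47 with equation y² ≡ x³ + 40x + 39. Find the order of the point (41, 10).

2P: tangent at (41, 10): λ = (3·41² + 40)/(2·10) ≡ 7/20. 20⁻¹ ≡ 40 (mod 47), so λ ≡ 7·40 ≡ 45.
  x = λ² - 41 - 41 = 2025 - 82 ≡ 16; y = λ·(41 - 16) - 10 ≡ 34. → (16, 34)
3P: (16, 34) + (41, 10). λ = (10 - 34)/(41 - 16) ≡ 23/25 mod 47. 25⁻¹ ≡ 32 (mod 47), so λ ≡ 31.
  x = λ² - 16 - 41 = 961 - 57 ≡ 11; y = λ·(16 - 11) - 34 ≡ 27. → (11, 27)
4P: (11, 27) + (41, 10). λ = (10 - 27)/(41 - 11) ≡ 30/30 mod 47. 30⁻¹ ≡ 11 (mod 47) since 30·11 = 330 ≡ 1, so λ ≡ 1.
  x = λ² - 11 - 41 = 1 - 52 ≡ 43; y = λ·(11 - 43) - 27 ≡ 35. → (43, 35)
5P: (43, 35) + (41, 10). λ = (10 - 35)/(41 - 43) ≡ 22/45 mod 47. 45⁻¹ ≡ 23 (mod 47), so λ ≡ 36.
  x = λ² - 43 - 41 = 1296 - 84 ≡ 37; y = λ·(43 - 37) - 35 ≡ 40. → (37, 40)
6P: (37, 40) + (41, 10). λ = (10 - 40)/(41 - 37) ≡ 17/4 mod 47. 4⁻¹ ≡ 12 (mod 47) since 4·12 = 48 ≡ 1, so λ ≡ 16.
  x = λ² - 37 - 41 = 256 - 78 ≡ 37; y = λ·(37 - 37) - 40 ≡ 7. → (37, 7)
7P: (37, 7) + (41, 10). λ = (10 - 7)/(41 - 37) ≡ 3/4 mod 47. 4⁻¹ ≡ 12 (mod 47), so λ ≡ 36.
  x = λ² - 37 - 41 = 1296 - 78 ≡ 43; y = λ·(37 - 43) - 7 ≡ 12. → (43, 12)
8P: (43, 12) + (41, 10). λ = (10 - 12)/(41 - 43) ≡ 45/45 mod 47. 45⁻¹ ≡ 23 (mod 47) since 45·23 = 1035 ≡ 1, so λ ≡ 1.
  x = λ² - 43 - 41 = 1 - 84 ≡ 11; y = λ·(43 - 11) - 12 ≡ 20. → (11, 20)
9P: (11, 20) + (41, 10). λ = (10 - 20)/(41 - 11) ≡ 37/30 mod 47. 30⁻¹ ≡ 11 (mod 47) since 30·11 = 330 ≡ 1, so λ ≡ 31.
  x = λ² - 11 - 41 = 961 - 52 ≡ 16; y = λ·(11 - 16) - 20 ≡ 13. → (16, 13)
10P: (16, 13) + (41, 10). λ = (10 - 13)/(41 - 16) ≡ 44/25 mod 47. 25⁻¹ ≡ 32 (mod 47), so λ ≡ 45.
  x = λ² - 16 - 41 = 2025 - 57 ≡ 41; y = λ·(16 - 41) - 13 ≡ 37. → (41, 37)
11P: (41, 37) + (41, 10): same x and y₁ ≡ -y₂, so the sum is O.
11P = O, so the order is 11.

11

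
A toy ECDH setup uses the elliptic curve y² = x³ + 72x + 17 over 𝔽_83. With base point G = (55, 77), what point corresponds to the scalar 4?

(61, 61)

Repeated addition: build up to 4G.
2G: tangent at (55, 77): λ = (3·55² + 72)/(2·77) ≡ 17/71. 71⁻¹ ≡ 76 (mod 83), so λ ≡ 17·76 ≡ 47.
  x = λ² - 55 - 55 = 2209 - 110 ≡ 24; y = λ·(55 - 24) - 77 ≡ 52. → (24, 52)
3G: (24, 52) + (55, 77). λ = (77 - 52)/(55 - 24) ≡ 25/31 mod 83. 31⁻¹ ≡ 75 (mod 83) since 31·75 = 2325 ≡ 1, so λ ≡ 49.
  x = λ² - 24 - 55 = 2401 - 79 ≡ 81; y = λ·(24 - 81) - 52 ≡ 60. → (81, 60)
4G: (81, 60) + (55, 77). λ = (77 - 60)/(55 - 81) ≡ 17/57 mod 83. 57⁻¹ ≡ 67 (mod 83), so λ ≡ 60.
  x = λ² - 81 - 55 = 3600 - 136 ≡ 61; y = λ·(81 - 61) - 60 ≡ 61. → (61, 61)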